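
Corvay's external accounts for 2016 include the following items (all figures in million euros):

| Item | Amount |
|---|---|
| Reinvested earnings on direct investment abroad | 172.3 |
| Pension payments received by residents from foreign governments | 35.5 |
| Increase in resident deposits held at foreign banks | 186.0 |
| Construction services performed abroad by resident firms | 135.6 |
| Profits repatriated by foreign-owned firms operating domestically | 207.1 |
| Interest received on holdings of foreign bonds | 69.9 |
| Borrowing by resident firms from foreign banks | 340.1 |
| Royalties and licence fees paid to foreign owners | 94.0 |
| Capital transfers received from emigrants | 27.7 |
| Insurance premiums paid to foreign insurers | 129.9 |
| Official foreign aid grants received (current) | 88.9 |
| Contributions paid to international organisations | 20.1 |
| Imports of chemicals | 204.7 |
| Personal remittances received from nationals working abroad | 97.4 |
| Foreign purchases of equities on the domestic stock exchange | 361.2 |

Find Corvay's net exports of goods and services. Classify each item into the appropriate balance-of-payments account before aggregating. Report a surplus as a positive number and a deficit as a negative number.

-293.0

Goods: -204.7
Services: 135.6 - 129.9 - 94.0 = -88.3
Trade balance = -204.7 + (-88.3) = -293.0
(Excluded from the trade balance — primary income: reinvested earnings on direct investment abroad 172.3, profits repatriated by foreign-owned firms operating domestically 207.1, interest received on holdings of foreign bonds 69.9; secondary income: pension payments received by residents from foreign governments 35.5, official foreign aid grants received (current) 88.9, contributions paid to international organisations 20.1, personal remittances received from nationals working abroad 97.4; financial account: increase in resident deposits held at foreign banks 186.0, borrowing by resident firms from foreign banks 340.1, foreign purchases of equities on the domestic stock exchange 361.2; capital account: capital transfers received from emigrants 27.7.)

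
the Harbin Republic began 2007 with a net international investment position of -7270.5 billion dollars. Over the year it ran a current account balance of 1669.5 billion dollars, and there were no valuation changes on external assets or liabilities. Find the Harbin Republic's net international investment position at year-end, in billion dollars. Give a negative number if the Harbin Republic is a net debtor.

-5601.0

With no valuation effects, change in NIIP = current account = 1669.5
End-of-year NIIP = -7270.5 + 1669.5 = -5601.0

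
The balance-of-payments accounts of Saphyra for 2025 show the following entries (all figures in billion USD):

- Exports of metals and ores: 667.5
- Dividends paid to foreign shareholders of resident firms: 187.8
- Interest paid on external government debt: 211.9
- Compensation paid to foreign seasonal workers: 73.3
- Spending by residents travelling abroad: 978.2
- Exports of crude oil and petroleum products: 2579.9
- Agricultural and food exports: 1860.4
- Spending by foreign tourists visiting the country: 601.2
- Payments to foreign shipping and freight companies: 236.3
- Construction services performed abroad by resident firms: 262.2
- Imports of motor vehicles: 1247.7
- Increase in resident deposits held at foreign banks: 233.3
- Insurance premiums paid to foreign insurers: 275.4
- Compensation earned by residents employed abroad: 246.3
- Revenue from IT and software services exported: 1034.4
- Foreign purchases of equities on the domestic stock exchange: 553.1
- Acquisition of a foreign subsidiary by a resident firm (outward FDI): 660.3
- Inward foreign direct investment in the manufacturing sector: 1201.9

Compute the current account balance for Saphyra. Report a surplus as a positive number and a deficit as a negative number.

4041.3

Goods: 1860.4 + 2579.9 + 667.5 - 1247.7 = 3860.1
Services: -236.3 - 978.2 + 262.2 + 601.2 - 275.4 + 1034.4 = 407.9
Primary income: 246.3 - 211.9 - 187.8 - 73.3 = -226.7
Current account = 3860.1 + 407.9 + (-226.7) = 4041.3
(Excluded from the current account — financial account: increase in resident deposits held at foreign banks 233.3, foreign purchases of equities on the domestic stock exchange 553.1, acquisition of a foreign subsidiary by a resident firm (outward FDI) 660.3, inward foreign direct investment in the manufacturing sector 1201.9.)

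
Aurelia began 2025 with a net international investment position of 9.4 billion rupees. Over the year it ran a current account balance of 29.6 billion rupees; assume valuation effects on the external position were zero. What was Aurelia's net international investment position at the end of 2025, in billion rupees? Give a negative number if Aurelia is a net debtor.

39.0

With no valuation effects, change in NIIP = current account = 29.6
End-of-year NIIP = 9.4 + 29.6 = 39.0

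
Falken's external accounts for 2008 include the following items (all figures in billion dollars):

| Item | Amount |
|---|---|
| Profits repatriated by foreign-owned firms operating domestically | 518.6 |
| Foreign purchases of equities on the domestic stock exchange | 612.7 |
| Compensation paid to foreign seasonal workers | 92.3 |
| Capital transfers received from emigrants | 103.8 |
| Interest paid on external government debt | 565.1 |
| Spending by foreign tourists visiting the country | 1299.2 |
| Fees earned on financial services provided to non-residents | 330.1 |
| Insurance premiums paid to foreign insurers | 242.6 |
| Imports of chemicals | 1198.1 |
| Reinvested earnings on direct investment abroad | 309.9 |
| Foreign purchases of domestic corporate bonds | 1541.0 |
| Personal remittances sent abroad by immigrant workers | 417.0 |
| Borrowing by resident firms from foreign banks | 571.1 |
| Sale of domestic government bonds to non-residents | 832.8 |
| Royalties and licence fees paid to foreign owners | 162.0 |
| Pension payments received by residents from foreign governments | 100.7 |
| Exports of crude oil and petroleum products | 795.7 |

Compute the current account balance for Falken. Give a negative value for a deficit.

Goods: -1198.1 + 795.7 = -402.4
Services: 1299.2 + 330.1 - 162.0 - 242.6 = 1224.7
Primary income: -92.3 - 518.6 + 309.9 - 565.1 = -866.1
Secondary income: -417.0 + 100.7 = -316.3
Current account = (-402.4) + 1224.7 + (-866.1) + (-316.3) = -360.1
(Excluded from the current account — financial account: foreign purchases of equities on the domestic stock exchange 612.7, foreign purchases of domestic corporate bonds 1541.0, borrowing by resident firms from foreign banks 571.1, sale of domestic government bonds to non-residents 832.8; capital account: capital transfers received from emigrants 103.8.)

-360.1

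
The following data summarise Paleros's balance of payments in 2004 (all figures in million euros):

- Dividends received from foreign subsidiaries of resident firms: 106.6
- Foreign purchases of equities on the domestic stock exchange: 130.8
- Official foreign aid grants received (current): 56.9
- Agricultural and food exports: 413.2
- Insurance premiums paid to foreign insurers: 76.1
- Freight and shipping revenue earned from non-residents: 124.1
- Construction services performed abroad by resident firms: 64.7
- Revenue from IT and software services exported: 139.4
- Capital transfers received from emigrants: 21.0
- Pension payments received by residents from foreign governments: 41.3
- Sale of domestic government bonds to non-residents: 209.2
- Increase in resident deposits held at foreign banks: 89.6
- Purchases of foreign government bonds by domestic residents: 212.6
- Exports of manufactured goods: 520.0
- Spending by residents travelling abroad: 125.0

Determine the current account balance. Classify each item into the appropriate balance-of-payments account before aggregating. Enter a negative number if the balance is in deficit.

1265.1

Goods: 413.2 + 520.0 = 933.2
Services: 139.4 - 76.1 + 124.1 + 64.7 - 125.0 = 127.1
Primary income: 106.6
Secondary income: 56.9 + 41.3 = 98.2
Current account = 933.2 + 127.1 + 106.6 + 98.2 = 1265.1
(Excluded from the current account — financial account: foreign purchases of equities on the domestic stock exchange 130.8, sale of domestic government bonds to non-residents 209.2, increase in resident deposits held at foreign banks 89.6, purchases of foreign government bonds by domestic residents 212.6; capital account: capital transfers received from emigrants 21.0.)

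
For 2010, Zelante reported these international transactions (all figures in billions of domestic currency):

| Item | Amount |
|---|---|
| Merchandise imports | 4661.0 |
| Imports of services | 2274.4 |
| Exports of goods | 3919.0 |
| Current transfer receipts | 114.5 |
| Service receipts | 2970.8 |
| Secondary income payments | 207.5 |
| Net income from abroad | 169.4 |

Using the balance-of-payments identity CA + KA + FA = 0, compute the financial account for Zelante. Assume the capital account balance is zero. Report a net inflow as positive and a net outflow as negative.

Goods balance = 3919.0 - 4661.0 = -742.0
Services balance = 2970.8 - 2274.4 = 696.4
Trade balance (goods + services) = -742.0 + 696.4 = -45.6
Net primary income = 169.4
Net secondary income = 114.5 - 207.5 = -93.0
Current account = -45.6 + 169.4 + (-93.0) = 30.8
Financial account = -(30.8) = -30.8

-30.8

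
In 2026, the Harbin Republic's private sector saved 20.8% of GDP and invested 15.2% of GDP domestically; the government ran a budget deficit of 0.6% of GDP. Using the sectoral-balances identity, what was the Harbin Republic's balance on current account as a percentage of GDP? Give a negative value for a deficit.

5.0

By the sectoral-balances identity, CA = (S_private - I) + (T - G).
Private balance = 20.8 - 15.2 = 5.6
Government balance (T - G) = -0.6
CA = 5.6 + (-0.6) = 5.0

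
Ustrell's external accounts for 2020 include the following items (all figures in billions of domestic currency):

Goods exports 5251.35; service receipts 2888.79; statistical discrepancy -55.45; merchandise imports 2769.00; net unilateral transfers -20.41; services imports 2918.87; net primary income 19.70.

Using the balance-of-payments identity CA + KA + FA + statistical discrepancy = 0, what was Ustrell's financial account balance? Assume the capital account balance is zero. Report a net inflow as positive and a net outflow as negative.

Goods balance = 5251.35 - 2769.00 = 2482.35
Services balance = 2888.79 - 2918.87 = -30.08
Trade balance (goods + services) = 2482.35 + (-30.08) = 2452.27
Net primary income = 19.70
Net secondary income = -20.41
Current account = 2452.27 + 19.70 + (-20.41) = 2451.56
Financial account = -(2451.56 + (-55.45)) = -2396.11

-2396.11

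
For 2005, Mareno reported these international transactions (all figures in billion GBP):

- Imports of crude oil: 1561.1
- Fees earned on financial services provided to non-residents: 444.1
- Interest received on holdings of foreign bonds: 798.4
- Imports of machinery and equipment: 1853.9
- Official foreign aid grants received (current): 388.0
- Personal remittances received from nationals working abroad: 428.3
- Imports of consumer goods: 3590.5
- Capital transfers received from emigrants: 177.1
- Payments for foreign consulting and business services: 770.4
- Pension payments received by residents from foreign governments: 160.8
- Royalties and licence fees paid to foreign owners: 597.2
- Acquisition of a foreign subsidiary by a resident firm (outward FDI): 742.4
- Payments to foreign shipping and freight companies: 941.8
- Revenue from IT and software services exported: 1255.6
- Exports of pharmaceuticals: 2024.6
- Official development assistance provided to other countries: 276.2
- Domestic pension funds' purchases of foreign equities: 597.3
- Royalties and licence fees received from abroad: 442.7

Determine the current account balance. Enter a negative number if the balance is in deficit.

-3648.6

Goods: 2024.6 - 1561.1 - 3590.5 - 1853.9 = -4980.9
Services: -941.8 + 444.1 + 1255.6 - 597.2 + 442.7 - 770.4 = -167.0
Primary income: 798.4
Secondary income: 428.3 + 160.8 - 276.2 + 388.0 = 700.9
Current account = (-4980.9) + (-167.0) + 798.4 + 700.9 = -3648.6
(Excluded from the current account — capital account: capital transfers received from emigrants 177.1; financial account: acquisition of a foreign subsidiary by a resident firm (outward FDI) 742.4, domestic pension funds' purchases of foreign equities 597.3.)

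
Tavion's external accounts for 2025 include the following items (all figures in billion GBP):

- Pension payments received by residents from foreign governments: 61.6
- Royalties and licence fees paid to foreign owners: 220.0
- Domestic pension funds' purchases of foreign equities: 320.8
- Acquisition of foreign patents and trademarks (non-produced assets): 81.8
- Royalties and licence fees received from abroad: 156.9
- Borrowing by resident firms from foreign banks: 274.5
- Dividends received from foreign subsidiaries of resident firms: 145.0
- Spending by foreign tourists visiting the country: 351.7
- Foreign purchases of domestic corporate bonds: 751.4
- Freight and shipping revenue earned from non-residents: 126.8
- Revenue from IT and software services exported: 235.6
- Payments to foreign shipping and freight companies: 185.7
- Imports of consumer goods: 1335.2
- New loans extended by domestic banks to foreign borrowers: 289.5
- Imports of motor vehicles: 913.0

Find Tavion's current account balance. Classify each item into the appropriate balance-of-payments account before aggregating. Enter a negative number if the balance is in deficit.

Goods: -913.0 - 1335.2 = -2248.2
Services: -185.7 - 220.0 + 156.9 + 351.7 + 235.6 + 126.8 = 465.3
Primary income: 145.0
Secondary income: 61.6
Current account = (-2248.2) + 465.3 + 145.0 + 61.6 = -1576.3
(Excluded from the current account — financial account: domestic pension funds' purchases of foreign equities 320.8, borrowing by resident firms from foreign banks 274.5, foreign purchases of domestic corporate bonds 751.4, new loans extended by domestic banks to foreign borrowers 289.5; capital account: acquisition of foreign patents and trademarks (non-produced assets) 81.8.)

-1576.3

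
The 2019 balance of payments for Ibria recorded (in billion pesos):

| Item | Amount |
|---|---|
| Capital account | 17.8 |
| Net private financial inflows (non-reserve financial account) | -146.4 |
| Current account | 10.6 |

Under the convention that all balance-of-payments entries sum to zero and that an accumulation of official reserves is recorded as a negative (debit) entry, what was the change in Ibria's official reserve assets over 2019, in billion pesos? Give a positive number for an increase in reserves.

Official reserve transactions balance = -(10.6 + 17.8 + (-146.4)) = 118.0
An accumulation of reserves is recorded as a debit (negative entry), so the change in the stock of reserves is the negative of that balance.
Change in official reserves = -(118.0) = -118.0

-118.0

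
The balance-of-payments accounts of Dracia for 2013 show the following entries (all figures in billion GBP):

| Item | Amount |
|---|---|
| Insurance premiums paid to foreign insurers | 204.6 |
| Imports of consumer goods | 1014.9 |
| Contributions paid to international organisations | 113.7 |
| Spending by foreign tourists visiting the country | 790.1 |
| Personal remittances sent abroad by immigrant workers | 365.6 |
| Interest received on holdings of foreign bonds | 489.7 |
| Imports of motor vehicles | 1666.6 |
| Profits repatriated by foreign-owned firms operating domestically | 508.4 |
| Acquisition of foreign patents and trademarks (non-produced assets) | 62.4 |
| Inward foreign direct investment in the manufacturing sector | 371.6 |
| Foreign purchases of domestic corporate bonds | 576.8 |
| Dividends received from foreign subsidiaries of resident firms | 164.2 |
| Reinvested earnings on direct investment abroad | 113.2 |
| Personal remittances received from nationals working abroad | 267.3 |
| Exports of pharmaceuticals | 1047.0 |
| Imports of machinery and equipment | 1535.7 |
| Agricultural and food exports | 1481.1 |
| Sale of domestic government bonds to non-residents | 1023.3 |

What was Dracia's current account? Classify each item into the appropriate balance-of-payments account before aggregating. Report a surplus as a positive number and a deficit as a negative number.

Goods: -1666.6 + 1047.0 - 1014.9 + 1481.1 - 1535.7 = -1689.1
Services: 790.1 - 204.6 = 585.5
Primary income: 489.7 + 164.2 + 113.2 - 508.4 = 258.7
Secondary income: 267.3 - 365.6 - 113.7 = -212.0
Current account = (-1689.1) + 585.5 + 258.7 + (-212.0) = -1056.9
(Excluded from the current account — capital account: acquisition of foreign patents and trademarks (non-produced assets) 62.4; financial account: inward foreign direct investment in the manufacturing sector 371.6, foreign purchases of domestic corporate bonds 576.8, sale of domestic government bonds to non-residents 1023.3.)

-1056.9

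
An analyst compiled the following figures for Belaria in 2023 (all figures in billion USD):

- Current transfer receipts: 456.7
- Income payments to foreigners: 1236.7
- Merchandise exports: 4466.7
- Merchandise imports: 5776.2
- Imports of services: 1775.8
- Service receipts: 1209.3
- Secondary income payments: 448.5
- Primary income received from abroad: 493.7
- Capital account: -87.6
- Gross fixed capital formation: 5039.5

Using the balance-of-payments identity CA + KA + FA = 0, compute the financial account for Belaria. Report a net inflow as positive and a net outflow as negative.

Goods balance = 4466.7 - 5776.2 = -1309.5
Services balance = 1209.3 - 1775.8 = -566.5
Trade balance (goods + services) = -1309.5 + (-566.5) = -1876.0
Net primary income = 493.7 - 1236.7 = -743.0
Net secondary income = 456.7 - 448.5 = 8.2
Current account = -1876.0 + (-743.0) + 8.2 = -2610.8
Financial account = -(-2610.8 + (-87.6)) = 2698.4

2698.4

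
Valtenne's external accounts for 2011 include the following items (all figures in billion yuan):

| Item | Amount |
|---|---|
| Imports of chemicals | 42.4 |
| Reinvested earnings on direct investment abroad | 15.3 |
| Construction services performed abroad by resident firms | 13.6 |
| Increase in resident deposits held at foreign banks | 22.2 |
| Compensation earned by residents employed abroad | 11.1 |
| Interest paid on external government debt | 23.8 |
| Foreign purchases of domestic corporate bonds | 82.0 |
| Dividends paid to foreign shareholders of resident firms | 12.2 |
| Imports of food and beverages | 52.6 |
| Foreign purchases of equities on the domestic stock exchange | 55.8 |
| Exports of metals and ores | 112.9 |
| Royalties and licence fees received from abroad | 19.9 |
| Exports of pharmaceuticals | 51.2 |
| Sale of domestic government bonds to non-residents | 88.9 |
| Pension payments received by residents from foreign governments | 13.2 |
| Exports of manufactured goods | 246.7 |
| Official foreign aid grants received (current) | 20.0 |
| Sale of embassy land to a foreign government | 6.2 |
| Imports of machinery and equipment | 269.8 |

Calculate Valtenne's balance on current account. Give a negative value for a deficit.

Goods: -42.4 - 269.8 + 51.2 + 246.7 + 112.9 - 52.6 = 46.0
Services: 13.6 + 19.9 = 33.5
Primary income: -23.8 + 15.3 - 12.2 + 11.1 = -9.6
Secondary income: 13.2 + 20.0 = 33.2
Current account = 46.0 + 33.5 + (-9.6) + 33.2 = 103.1
(Excluded from the current account — financial account: increase in resident deposits held at foreign banks 22.2, foreign purchases of domestic corporate bonds 82.0, foreign purchases of equities on the domestic stock exchange 55.8, sale of domestic government bonds to non-residents 88.9; capital account: sale of embassy land to a foreign government 6.2.)

103.1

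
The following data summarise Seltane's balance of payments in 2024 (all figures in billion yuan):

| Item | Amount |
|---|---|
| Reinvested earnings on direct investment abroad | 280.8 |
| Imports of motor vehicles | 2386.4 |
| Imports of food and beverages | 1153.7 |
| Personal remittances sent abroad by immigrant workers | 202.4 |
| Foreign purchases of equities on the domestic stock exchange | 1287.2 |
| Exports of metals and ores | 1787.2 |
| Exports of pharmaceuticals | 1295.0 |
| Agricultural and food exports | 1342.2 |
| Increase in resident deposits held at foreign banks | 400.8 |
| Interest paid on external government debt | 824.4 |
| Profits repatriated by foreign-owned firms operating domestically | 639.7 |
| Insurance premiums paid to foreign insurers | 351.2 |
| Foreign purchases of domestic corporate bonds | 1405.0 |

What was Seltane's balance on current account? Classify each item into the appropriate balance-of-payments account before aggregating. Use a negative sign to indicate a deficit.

Goods: -1153.7 + 1342.2 - 2386.4 + 1787.2 + 1295.0 = 884.3
Services: -351.2
Primary income: -824.4 - 639.7 + 280.8 = -1183.3
Secondary income: -202.4
Current account = 884.3 + (-351.2) + (-1183.3) + (-202.4) = -852.6
(Excluded from the current account — financial account: foreign purchases of equities on the domestic stock exchange 1287.2, increase in resident deposits held at foreign banks 400.8, foreign purchases of domestic corporate bonds 1405.0.)

-852.6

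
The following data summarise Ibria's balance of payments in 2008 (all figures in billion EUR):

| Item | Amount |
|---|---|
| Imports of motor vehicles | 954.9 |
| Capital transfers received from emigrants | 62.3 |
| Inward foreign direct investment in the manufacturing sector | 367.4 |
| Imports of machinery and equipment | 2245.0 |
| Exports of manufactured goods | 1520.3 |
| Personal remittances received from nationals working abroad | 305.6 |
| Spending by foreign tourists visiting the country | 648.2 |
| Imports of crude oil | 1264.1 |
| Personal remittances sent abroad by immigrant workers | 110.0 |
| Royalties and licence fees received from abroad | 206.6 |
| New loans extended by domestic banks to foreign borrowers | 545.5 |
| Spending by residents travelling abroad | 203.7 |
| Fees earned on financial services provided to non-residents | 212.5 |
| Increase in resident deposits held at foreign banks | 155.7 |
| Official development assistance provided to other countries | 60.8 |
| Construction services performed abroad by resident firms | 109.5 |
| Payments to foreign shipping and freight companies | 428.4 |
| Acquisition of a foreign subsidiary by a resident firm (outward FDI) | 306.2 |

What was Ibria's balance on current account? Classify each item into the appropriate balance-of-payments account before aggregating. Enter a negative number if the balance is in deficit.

-2264.2

Goods: -2245.0 - 1264.1 - 954.9 + 1520.3 = -2943.7
Services: 212.5 - 203.7 - 428.4 + 109.5 + 206.6 + 648.2 = 544.7
Secondary income: -110.0 + 305.6 - 60.8 = 134.8
Current account = (-2943.7) + 544.7 + 134.8 = -2264.2
(Excluded from the current account — capital account: capital transfers received from emigrants 62.3; financial account: inward foreign direct investment in the manufacturing sector 367.4, new loans extended by domestic banks to foreign borrowers 545.5, increase in resident deposits held at foreign banks 155.7, acquisition of a foreign subsidiary by a resident firm (outward FDI) 306.2.)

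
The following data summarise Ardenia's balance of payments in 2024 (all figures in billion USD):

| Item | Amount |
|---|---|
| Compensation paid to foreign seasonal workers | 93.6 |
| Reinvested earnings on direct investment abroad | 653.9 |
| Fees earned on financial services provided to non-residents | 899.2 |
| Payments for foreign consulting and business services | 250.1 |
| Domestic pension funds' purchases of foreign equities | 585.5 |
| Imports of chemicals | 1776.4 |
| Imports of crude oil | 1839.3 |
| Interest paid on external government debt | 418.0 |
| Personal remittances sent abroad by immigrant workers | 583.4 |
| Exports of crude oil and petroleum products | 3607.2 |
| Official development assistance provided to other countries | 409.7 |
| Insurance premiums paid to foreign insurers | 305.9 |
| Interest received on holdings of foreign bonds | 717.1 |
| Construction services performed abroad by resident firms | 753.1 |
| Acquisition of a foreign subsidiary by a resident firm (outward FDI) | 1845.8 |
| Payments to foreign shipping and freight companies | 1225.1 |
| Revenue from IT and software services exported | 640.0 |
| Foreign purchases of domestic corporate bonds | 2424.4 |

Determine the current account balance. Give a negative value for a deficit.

Goods: 3607.2 - 1776.4 - 1839.3 = -8.5
Services: -1225.1 - 250.1 + 753.1 + 899.2 + 640.0 - 305.9 = 511.2
Primary income: -93.6 - 418.0 + 717.1 + 653.9 = 859.4
Secondary income: -409.7 - 583.4 = -993.1
Current account = (-8.5) + 511.2 + 859.4 + (-993.1) = 369.0
(Excluded from the current account — financial account: domestic pension funds' purchases of foreign equities 585.5, acquisition of a foreign subsidiary by a resident firm (outward FDI) 1845.8, foreign purchases of domestic corporate bonds 2424.4.)

369.0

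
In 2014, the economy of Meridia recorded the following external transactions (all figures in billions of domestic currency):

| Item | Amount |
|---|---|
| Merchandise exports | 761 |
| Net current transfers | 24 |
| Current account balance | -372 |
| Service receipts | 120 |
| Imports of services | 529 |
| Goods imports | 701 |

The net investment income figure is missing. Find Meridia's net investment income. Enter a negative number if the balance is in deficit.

-47

Current account = goods balance + services balance + net primary income + net secondary income
Sum of the known components = -325
Net investment income = CA - (known components) = -372 - (-325) = -47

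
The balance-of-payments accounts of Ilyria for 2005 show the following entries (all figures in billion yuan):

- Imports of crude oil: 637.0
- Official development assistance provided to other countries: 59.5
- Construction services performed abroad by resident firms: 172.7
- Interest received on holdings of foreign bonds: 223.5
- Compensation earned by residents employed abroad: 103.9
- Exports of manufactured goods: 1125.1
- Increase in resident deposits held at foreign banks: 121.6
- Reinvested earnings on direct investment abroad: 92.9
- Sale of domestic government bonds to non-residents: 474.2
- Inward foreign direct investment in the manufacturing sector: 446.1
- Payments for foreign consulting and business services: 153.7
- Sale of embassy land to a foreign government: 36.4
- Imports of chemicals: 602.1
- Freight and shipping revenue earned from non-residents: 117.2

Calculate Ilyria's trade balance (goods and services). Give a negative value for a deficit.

Goods: 1125.1 - 602.1 - 637.0 = -114.0
Services: 117.2 + 172.7 - 153.7 = 136.2
Trade balance = -114.0 + 136.2 = 22.2
(Excluded from the trade balance — secondary income: official development assistance provided to other countries 59.5; primary income: interest received on holdings of foreign bonds 223.5, compensation earned by residents employed abroad 103.9, reinvested earnings on direct investment abroad 92.9; financial account: increase in resident deposits held at foreign banks 121.6, sale of domestic government bonds to non-residents 474.2, inward foreign direct investment in the manufacturing sector 446.1; capital account: sale of embassy land to a foreign government 36.4.)

22.2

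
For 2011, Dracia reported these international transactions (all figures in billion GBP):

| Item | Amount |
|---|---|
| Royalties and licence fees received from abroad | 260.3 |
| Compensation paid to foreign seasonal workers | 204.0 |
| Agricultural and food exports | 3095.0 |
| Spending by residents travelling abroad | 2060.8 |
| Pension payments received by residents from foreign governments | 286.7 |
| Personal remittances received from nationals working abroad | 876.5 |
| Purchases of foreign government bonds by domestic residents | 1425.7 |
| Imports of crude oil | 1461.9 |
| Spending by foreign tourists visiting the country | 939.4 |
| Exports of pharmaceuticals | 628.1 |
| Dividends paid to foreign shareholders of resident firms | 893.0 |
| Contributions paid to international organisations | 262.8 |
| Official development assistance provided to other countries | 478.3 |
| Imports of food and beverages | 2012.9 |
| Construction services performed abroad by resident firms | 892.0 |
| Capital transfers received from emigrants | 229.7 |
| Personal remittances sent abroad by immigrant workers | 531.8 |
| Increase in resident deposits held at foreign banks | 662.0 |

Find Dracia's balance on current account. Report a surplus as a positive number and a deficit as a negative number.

Goods: -2012.9 + 628.1 - 1461.9 + 3095.0 = 248.3
Services: 892.0 + 260.3 + 939.4 - 2060.8 = 30.9
Primary income: -204.0 - 893.0 = -1097.0
Secondary income: -478.3 - 262.8 + 876.5 + 286.7 - 531.8 = -109.7
Current account = 248.3 + 30.9 + (-1097.0) + (-109.7) = -927.5
(Excluded from the current account — financial account: purchases of foreign government bonds by domestic residents 1425.7, increase in resident deposits held at foreign banks 662.0; capital account: capital transfers received from emigrants 229.7.)

-927.5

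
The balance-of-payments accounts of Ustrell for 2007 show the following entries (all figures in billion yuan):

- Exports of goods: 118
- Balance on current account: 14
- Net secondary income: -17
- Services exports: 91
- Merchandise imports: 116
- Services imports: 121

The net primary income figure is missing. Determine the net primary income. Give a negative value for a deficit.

Current account = goods balance + services balance + net primary income + net secondary income
Sum of the known components = -45
Net primary income = CA - (known components) = 14 - (-45) = 59

59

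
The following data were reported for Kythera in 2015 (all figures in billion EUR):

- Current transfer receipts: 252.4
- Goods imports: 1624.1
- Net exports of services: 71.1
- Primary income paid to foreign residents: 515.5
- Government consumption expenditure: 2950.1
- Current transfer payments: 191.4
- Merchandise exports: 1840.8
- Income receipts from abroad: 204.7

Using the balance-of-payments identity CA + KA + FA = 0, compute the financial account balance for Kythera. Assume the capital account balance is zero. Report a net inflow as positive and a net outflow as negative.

Goods balance = 1840.8 - 1624.1 = 216.7
Services balance = 71.1
Trade balance (goods + services) = 216.7 + 71.1 = 287.8
Net primary income = 204.7 - 515.5 = -310.8
Net secondary income = 252.4 - 191.4 = 61.0
Current account = 287.8 + (-310.8) + 61.0 = 38.0
Financial account = -(38.0) = -38.0

-38.0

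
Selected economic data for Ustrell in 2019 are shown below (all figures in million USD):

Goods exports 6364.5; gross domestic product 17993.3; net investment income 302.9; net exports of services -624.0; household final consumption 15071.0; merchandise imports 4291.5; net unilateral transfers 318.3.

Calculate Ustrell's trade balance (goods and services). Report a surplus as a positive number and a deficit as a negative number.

Goods balance = 6364.5 - 4291.5 = 2073.0
Services balance = -624.0
Trade balance (goods + services) = 2073.0 + (-624.0) = 1449.0

1449.0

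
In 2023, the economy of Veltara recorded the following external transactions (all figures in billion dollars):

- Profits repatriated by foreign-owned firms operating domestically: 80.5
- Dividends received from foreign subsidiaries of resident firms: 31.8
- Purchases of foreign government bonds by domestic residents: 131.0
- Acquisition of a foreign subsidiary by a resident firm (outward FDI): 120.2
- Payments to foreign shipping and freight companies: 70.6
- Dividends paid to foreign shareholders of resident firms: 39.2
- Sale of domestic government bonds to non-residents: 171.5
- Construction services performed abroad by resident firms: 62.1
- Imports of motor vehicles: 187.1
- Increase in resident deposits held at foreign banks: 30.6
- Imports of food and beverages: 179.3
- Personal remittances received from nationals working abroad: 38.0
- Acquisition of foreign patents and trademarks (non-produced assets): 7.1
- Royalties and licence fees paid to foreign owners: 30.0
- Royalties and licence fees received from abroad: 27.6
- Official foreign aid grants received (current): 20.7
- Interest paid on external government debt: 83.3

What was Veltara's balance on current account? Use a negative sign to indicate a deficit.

Goods: -187.1 - 179.3 = -366.4
Services: 27.6 + 62.1 - 30.0 - 70.6 = -10.9
Primary income: 31.8 - 83.3 - 80.5 - 39.2 = -171.2
Secondary income: 20.7 + 38.0 = 58.7
Current account = (-366.4) + (-10.9) + (-171.2) + 58.7 = -489.8
(Excluded from the current account — financial account: purchases of foreign government bonds by domestic residents 131.0, acquisition of a foreign subsidiary by a resident firm (outward FDI) 120.2, sale of domestic government bonds to non-residents 171.5, increase in resident deposits held at foreign banks 30.6; capital account: acquisition of foreign patents and trademarks (non-produced assets) 7.1.)

-489.8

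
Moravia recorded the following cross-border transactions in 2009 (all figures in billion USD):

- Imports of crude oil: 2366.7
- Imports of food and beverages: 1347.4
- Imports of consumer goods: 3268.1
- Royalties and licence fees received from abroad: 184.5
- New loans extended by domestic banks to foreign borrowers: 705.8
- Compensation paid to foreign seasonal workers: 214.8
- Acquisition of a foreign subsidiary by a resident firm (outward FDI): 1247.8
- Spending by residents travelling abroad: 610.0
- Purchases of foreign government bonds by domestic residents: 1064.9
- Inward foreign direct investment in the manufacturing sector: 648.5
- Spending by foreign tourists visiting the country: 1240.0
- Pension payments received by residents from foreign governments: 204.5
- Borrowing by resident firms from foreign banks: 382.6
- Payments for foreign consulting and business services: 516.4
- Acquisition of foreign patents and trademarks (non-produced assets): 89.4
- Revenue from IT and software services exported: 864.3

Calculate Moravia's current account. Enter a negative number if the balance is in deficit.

-5830.1

Goods: -1347.4 - 3268.1 - 2366.7 = -6982.2
Services: 864.3 - 610.0 - 516.4 + 1240.0 + 184.5 = 1162.4
Primary income: -214.8
Secondary income: 204.5
Current account = (-6982.2) + 1162.4 + (-214.8) + 204.5 = -5830.1
(Excluded from the current account — financial account: new loans extended by domestic banks to foreign borrowers 705.8, acquisition of a foreign subsidiary by a resident firm (outward FDI) 1247.8, purchases of foreign government bonds by domestic residents 1064.9, inward foreign direct investment in the manufacturing sector 648.5, borrowing by resident firms from foreign banks 382.6; capital account: acquisition of foreign patents and trademarks (non-produced assets) 89.4.)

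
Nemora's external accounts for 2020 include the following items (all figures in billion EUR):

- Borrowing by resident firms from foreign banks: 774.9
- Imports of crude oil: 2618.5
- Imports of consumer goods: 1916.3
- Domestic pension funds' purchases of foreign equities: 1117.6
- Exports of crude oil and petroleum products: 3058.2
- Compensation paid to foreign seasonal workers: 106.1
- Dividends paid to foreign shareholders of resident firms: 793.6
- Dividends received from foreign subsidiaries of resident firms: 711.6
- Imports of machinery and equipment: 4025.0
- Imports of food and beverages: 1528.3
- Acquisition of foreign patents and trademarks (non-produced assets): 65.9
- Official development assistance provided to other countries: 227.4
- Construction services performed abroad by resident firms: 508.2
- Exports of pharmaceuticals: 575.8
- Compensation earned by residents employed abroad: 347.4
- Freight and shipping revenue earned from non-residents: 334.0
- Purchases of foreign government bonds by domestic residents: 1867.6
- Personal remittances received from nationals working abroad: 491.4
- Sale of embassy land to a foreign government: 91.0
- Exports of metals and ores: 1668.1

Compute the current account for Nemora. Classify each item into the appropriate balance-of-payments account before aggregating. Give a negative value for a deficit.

-3520.5

Goods: 1668.1 + 3058.2 + 575.8 - 4025.0 - 2618.5 - 1916.3 - 1528.3 = -4786.0
Services: 334.0 + 508.2 = 842.2
Primary income: -106.1 + 711.6 - 793.6 + 347.4 = 159.3
Secondary income: -227.4 + 491.4 = 264.0
Current account = (-4786.0) + 842.2 + 159.3 + 264.0 = -3520.5
(Excluded from the current account — financial account: borrowing by resident firms from foreign banks 774.9, domestic pension funds' purchases of foreign equities 1117.6, purchases of foreign government bonds by domestic residents 1867.6; capital account: acquisition of foreign patents and trademarks (non-produced assets) 65.9, sale of embassy land to a foreign government 91.0.)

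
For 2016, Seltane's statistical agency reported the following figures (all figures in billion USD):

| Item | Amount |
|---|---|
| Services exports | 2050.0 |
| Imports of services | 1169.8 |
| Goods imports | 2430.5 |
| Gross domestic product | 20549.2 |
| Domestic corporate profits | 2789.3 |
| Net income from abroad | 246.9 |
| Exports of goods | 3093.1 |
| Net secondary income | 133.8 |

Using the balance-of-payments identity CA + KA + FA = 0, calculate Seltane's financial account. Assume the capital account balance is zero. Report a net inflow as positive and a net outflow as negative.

-1923.5

Goods balance = 3093.1 - 2430.5 = 662.6
Services balance = 2050.0 - 1169.8 = 880.2
Trade balance (goods + services) = 662.6 + 880.2 = 1542.8
Net primary income = 246.9
Net secondary income = 133.8
Current account = 1542.8 + 246.9 + 133.8 = 1923.5
Financial account = -(1923.5) = -1923.5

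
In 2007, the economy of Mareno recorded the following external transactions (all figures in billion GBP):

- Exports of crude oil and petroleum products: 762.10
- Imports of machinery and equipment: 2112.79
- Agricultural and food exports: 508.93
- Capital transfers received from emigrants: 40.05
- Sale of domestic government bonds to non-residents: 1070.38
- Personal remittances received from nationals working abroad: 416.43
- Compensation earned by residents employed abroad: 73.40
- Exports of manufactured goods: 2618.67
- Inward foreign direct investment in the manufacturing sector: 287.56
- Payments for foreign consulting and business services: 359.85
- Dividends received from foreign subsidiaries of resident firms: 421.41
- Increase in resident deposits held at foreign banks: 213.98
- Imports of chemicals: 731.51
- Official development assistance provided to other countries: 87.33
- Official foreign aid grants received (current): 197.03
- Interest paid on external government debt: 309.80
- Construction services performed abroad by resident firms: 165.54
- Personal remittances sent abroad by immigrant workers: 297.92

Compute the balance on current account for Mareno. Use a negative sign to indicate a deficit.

Goods: 508.93 - 731.51 - 2112.79 + 762.10 + 2618.67 = 1045.40
Services: 165.54 - 359.85 = -194.31
Primary income: -309.80 + 73.40 + 421.41 = 185.01
Secondary income: -87.33 - 297.92 + 416.43 + 197.03 = 228.21
Current account = 1045.40 + (-194.31) + 185.01 + 228.21 = 1264.31
(Excluded from the current account — capital account: capital transfers received from emigrants 40.05; financial account: sale of domestic government bonds to non-residents 1070.38, inward foreign direct investment in the manufacturing sector 287.56, increase in resident deposits held at foreign banks 213.98.)

1264.31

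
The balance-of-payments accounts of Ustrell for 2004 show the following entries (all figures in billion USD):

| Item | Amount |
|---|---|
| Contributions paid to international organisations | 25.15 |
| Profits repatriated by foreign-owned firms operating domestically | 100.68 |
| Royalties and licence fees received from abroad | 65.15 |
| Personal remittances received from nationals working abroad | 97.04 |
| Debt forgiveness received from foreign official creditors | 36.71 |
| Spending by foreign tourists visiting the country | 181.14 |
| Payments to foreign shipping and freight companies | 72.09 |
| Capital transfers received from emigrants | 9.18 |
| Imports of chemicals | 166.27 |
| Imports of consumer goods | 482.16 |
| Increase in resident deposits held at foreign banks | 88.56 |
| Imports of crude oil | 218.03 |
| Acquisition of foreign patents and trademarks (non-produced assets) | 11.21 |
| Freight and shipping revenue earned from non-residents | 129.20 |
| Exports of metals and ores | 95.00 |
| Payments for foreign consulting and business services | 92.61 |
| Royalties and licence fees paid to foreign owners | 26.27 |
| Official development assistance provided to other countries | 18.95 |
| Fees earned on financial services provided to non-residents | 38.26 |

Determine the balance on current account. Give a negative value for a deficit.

Goods: -218.03 + 95.00 - 482.16 - 166.27 = -771.46
Services: -72.09 + 38.26 - 26.27 + 129.20 - 92.61 + 181.14 + 65.15 = 222.78
Primary income: -100.68
Secondary income: -25.15 + 97.04 - 18.95 = 52.94
Current account = (-771.46) + 222.78 + (-100.68) + 52.94 = -596.42
(Excluded from the current account — capital account: debt forgiveness received from foreign official creditors 36.71, capital transfers received from emigrants 9.18, acquisition of foreign patents and trademarks (non-produced assets) 11.21; financial account: increase in resident deposits held at foreign banks 88.56.)

-596.42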